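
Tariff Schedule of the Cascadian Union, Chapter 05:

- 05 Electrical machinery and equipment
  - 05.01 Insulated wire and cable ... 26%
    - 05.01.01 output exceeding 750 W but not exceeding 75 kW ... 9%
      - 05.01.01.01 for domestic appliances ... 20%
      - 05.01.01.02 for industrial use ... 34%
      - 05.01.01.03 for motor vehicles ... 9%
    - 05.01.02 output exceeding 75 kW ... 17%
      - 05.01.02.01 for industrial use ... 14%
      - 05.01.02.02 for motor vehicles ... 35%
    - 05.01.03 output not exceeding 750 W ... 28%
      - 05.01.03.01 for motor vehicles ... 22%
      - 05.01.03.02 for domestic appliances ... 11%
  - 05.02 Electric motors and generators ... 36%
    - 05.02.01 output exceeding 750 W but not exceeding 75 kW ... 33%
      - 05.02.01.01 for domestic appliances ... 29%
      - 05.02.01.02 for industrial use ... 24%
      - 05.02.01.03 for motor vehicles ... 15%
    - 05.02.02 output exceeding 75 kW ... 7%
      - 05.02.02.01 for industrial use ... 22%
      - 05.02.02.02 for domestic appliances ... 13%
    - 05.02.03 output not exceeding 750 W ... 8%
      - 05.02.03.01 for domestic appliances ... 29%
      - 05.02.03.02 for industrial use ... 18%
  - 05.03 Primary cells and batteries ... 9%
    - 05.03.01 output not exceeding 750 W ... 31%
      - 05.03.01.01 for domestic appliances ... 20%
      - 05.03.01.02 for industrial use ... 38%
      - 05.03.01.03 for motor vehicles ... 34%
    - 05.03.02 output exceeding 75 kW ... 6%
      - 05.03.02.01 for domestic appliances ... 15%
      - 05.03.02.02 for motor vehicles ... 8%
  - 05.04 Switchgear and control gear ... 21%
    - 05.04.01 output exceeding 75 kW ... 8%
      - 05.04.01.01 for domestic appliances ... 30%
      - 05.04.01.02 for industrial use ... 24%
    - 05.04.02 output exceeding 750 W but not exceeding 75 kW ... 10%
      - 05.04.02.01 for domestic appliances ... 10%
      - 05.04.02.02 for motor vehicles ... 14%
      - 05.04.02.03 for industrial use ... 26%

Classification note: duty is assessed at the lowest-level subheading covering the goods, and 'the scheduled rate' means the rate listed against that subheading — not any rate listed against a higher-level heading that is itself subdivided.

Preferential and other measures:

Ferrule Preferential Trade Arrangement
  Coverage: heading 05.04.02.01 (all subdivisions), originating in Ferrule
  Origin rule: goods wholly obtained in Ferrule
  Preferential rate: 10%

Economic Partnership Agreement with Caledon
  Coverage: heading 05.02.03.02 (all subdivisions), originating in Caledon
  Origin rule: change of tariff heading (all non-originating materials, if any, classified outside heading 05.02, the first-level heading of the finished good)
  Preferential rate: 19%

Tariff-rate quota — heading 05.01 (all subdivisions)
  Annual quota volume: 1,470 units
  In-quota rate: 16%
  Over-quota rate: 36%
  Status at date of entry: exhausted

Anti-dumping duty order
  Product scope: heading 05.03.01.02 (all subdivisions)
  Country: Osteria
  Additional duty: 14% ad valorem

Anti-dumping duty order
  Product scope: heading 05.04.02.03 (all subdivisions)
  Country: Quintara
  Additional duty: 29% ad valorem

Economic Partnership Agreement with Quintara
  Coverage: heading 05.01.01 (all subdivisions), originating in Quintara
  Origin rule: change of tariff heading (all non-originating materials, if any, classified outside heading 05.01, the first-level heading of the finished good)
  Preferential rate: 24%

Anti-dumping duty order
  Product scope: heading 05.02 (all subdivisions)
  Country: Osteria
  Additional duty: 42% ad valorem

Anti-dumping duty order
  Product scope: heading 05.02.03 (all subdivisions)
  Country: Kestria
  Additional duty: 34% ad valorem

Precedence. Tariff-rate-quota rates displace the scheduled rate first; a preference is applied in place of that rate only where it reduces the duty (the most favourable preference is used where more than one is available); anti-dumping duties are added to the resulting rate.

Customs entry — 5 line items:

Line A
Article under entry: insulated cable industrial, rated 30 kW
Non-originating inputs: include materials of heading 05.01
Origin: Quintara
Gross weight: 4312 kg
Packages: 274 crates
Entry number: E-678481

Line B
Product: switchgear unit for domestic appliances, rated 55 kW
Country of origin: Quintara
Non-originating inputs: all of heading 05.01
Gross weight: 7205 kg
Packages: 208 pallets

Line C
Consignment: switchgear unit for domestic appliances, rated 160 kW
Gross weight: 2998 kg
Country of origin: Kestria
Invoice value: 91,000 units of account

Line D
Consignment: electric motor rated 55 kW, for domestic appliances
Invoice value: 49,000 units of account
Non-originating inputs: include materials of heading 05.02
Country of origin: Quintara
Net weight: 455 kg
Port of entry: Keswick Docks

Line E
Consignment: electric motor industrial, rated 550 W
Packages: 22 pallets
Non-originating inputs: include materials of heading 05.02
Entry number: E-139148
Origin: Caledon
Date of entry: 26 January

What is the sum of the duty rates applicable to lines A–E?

Line A: insulated cable → 05.01; rated 30 kW → 05.01.01; industrial → 05.01.01.02. Scheduled 34%. quota on 05.01 exhausted → over-quota 36%; Quintara agreement on 05.01.01: CTH not met. → 36%.
Line B: switchgear unit → 05.04; rated 55 kW → 05.04.02; for domestic appliances → 05.04.02.01. Scheduled 10%. Quintara agreement on 05.01.01: 05.04.02.01 not covered. → 10%.
Line C: switchgear unit → 05.04; rated 160 kW → 05.04.01; for domestic appliances → 05.04.01.01. Scheduled 30%. No special measure applies. → 30%.
Line D: electric motor → 05.02; rated 55 kW → 05.02.01; for domestic appliances → 05.02.01.01. Scheduled 29%. Quintara agreement on 05.01.01: 05.02.01.01 not covered. → 29%.
Line E: electric motor → 05.02; rated 550 W → 05.02.03; industrial → 05.02.03.02. Scheduled 18%. Caledon agreement on 05.02.03.02: CTH not met. → 18%.
Sum: 36% + 10% + 30% + 29% + 18% = 123%.

123%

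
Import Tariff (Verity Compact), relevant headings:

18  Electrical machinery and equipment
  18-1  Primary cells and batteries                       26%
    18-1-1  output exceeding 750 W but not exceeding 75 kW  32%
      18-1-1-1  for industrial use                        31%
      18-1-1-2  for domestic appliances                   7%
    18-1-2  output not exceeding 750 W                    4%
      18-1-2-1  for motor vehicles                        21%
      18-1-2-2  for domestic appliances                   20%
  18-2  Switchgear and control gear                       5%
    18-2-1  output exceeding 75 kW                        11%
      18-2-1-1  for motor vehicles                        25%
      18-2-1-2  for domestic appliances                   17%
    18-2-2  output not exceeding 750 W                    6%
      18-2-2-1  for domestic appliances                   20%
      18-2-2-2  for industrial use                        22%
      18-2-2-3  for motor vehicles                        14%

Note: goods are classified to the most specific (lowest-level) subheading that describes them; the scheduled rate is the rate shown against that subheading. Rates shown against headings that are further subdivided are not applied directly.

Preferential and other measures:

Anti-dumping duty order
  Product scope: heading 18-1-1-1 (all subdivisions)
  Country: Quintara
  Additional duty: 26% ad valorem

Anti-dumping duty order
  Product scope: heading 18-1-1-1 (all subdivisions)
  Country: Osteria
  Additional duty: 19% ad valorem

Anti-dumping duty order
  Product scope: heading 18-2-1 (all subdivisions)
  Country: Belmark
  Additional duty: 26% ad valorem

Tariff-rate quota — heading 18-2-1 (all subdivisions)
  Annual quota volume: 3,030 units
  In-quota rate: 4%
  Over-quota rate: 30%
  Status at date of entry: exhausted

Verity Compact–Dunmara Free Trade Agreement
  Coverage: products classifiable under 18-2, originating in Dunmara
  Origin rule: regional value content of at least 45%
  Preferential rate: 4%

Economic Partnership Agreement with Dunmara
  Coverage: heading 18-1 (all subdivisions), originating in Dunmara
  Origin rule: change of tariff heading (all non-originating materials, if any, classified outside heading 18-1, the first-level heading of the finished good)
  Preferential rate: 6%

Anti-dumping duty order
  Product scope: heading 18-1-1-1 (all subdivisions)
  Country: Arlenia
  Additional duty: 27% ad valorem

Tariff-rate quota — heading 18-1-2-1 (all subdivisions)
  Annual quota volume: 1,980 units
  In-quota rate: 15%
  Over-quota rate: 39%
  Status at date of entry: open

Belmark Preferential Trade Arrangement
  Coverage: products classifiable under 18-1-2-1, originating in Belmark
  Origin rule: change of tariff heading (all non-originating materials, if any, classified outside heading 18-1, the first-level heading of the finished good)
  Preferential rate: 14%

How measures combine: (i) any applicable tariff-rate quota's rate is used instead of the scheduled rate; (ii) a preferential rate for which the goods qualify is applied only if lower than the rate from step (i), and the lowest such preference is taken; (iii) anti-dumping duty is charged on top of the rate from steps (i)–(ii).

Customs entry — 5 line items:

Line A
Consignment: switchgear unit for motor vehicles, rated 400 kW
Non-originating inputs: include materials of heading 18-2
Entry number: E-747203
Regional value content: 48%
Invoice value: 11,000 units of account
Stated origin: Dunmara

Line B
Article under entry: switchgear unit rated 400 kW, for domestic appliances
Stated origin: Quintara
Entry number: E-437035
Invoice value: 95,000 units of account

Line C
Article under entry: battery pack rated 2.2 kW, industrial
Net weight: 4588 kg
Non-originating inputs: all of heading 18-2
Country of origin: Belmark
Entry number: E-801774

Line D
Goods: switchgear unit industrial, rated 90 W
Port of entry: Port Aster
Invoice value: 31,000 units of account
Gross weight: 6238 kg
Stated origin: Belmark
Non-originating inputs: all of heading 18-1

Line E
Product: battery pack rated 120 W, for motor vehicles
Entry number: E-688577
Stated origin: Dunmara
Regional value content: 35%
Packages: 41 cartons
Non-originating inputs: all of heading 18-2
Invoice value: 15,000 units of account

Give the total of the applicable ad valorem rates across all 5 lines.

Line A: switchgear unit → 18-2; rated 400 kW → 18-2-1; for motor vehicles → 18-2-1-1. Scheduled 25%. quota on 18-2-1 exhausted → over-quota 30%; Dunmara agreement on 18-2: RVC ≥ 45% → 4% available; Dunmara agreement on 18-1: 18-2-1-1 not covered; preferential 4%. → 4%.
Line B: switchgear unit → 18-2; rated 400 kW → 18-2-1; for domestic appliances → 18-2-1-2. Scheduled 17%. quota on 18-2-1 exhausted → over-quota 30%. → 30%.
Line C: battery pack → 18-1; rated 2.2 kW → 18-1-1; industrial → 18-1-1-1. Scheduled 31%. Belmark agreement on 18-1-2-1: 18-1-1-1 not covered. → 31%.
Line D: switchgear unit → 18-2; rated 90 W → 18-2-2; industrial → 18-2-2-2. Scheduled 22%. Belmark agreement on 18-1-2-1: 18-2-2-2 not covered. → 22%.
Line E: battery pack → 18-1; rated 120 W → 18-1-2; for motor vehicles → 18-1-2-1. Scheduled 21%. quota on 18-1-2-1 open → in-quota 15%; Dunmara agreement on 18-2: 18-1-2-1 not covered; Dunmara agreement on 18-1: CTH met → 6% available; preferential 6%. → 6%.
Sum: 4% + 30% + 31% + 22% + 6% = 93%.

93%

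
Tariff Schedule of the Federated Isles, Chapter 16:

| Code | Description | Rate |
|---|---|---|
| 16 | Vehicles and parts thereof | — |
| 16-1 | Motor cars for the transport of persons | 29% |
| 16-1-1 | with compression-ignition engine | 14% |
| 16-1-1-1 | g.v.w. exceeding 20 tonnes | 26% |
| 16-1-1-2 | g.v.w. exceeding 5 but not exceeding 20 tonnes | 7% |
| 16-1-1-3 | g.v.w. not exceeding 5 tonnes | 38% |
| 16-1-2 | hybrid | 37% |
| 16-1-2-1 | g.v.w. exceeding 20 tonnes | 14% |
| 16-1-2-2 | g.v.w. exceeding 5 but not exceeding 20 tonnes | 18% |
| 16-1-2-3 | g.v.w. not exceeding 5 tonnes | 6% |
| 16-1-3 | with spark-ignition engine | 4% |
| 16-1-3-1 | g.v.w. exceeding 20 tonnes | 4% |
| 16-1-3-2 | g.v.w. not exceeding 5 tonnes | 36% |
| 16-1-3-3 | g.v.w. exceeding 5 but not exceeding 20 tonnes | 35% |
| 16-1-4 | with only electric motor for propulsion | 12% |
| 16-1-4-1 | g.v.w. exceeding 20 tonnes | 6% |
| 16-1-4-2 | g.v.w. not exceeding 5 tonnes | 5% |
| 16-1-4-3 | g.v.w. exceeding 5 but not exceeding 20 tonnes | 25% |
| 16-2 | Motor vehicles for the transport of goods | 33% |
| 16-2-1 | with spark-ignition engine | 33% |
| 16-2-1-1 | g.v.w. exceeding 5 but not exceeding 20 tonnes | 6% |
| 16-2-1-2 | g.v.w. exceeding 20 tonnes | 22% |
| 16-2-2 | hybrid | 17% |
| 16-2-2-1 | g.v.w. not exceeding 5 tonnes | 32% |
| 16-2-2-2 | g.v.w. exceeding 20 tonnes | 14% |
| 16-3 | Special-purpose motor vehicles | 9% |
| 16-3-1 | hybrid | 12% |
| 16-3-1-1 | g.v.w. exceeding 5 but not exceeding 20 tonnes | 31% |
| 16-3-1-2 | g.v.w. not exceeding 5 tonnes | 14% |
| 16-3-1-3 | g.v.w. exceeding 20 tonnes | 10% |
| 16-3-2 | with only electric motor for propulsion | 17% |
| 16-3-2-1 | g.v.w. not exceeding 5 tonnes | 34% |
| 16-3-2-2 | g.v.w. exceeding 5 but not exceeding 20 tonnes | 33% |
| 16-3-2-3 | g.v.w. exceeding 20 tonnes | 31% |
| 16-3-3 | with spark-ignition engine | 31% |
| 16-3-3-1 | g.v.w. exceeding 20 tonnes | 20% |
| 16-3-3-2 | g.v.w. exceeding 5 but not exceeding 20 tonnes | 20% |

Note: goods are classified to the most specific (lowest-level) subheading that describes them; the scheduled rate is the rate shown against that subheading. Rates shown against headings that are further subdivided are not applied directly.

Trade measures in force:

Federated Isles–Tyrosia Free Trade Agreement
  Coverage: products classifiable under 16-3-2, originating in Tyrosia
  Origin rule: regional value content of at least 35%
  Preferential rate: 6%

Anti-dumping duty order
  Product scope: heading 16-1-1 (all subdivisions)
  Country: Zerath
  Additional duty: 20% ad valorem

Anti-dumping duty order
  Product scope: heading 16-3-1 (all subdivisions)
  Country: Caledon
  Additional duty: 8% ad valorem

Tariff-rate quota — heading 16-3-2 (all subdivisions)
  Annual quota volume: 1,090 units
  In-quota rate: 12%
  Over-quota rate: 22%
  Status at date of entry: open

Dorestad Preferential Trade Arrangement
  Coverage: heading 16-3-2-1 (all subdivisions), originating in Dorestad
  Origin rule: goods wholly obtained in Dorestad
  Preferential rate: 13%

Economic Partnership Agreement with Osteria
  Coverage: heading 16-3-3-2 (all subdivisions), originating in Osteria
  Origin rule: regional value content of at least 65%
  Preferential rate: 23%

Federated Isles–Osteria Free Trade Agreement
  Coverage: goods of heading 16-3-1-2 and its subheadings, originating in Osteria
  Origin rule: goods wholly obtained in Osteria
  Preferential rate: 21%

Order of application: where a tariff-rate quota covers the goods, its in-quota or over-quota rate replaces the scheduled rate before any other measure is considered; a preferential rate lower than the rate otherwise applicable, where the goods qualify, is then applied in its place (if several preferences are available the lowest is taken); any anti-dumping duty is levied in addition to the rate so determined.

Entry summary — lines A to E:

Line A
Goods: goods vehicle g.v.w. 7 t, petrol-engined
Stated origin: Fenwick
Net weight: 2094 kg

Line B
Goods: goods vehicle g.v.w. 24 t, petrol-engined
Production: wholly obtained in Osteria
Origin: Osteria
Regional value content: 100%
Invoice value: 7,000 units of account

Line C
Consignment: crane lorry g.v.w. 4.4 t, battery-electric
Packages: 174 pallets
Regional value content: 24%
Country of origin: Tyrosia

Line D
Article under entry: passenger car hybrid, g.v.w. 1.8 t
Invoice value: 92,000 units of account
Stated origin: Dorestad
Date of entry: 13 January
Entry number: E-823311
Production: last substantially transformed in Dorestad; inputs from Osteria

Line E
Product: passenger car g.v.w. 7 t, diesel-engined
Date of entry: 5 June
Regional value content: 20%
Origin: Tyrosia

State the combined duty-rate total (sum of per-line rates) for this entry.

53%

Line A: goods vehicle → 16-2; petrol-engined → 16-2-1; g.v.w. 7 t → 16-2-1-1. Scheduled 6%. No special measure applies. → 6%.
Line B: goods vehicle → 16-2; petrol-engined → 16-2-1; g.v.w. 24 t → 16-2-1-2. Scheduled 22%. Osteria agreement on 16-3-3-2: 16-2-1-2 not covered; Osteria agreement on 16-3-1-2: 16-2-1-2 not covered. → 22%.
Line C: crane lorry → 16-3; battery-electric → 16-3-2; g.v.w. 4.4 t → 16-3-2-1. Scheduled 34%. quota on 16-3-2 open → in-quota 12%; Tyrosia agreement on 16-3-2: RVC < 35%. → 12%.
Line D: passenger car → 16-1; hybrid → 16-1-2; g.v.w. 1.8 t → 16-1-2-3. Scheduled 6%. Dorestad agreement on 16-3-2-1: 16-1-2-3 not covered. → 6%.
Line E: passenger car → 16-1; diesel-engined → 16-1-1; g.v.w. 7 t → 16-1-1-2. Scheduled 7%. Tyrosia agreement on 16-3-2: 16-1-1-2 not covered. → 7%.
Sum: 6% + 22% + 12% + 6% + 7% = 53%.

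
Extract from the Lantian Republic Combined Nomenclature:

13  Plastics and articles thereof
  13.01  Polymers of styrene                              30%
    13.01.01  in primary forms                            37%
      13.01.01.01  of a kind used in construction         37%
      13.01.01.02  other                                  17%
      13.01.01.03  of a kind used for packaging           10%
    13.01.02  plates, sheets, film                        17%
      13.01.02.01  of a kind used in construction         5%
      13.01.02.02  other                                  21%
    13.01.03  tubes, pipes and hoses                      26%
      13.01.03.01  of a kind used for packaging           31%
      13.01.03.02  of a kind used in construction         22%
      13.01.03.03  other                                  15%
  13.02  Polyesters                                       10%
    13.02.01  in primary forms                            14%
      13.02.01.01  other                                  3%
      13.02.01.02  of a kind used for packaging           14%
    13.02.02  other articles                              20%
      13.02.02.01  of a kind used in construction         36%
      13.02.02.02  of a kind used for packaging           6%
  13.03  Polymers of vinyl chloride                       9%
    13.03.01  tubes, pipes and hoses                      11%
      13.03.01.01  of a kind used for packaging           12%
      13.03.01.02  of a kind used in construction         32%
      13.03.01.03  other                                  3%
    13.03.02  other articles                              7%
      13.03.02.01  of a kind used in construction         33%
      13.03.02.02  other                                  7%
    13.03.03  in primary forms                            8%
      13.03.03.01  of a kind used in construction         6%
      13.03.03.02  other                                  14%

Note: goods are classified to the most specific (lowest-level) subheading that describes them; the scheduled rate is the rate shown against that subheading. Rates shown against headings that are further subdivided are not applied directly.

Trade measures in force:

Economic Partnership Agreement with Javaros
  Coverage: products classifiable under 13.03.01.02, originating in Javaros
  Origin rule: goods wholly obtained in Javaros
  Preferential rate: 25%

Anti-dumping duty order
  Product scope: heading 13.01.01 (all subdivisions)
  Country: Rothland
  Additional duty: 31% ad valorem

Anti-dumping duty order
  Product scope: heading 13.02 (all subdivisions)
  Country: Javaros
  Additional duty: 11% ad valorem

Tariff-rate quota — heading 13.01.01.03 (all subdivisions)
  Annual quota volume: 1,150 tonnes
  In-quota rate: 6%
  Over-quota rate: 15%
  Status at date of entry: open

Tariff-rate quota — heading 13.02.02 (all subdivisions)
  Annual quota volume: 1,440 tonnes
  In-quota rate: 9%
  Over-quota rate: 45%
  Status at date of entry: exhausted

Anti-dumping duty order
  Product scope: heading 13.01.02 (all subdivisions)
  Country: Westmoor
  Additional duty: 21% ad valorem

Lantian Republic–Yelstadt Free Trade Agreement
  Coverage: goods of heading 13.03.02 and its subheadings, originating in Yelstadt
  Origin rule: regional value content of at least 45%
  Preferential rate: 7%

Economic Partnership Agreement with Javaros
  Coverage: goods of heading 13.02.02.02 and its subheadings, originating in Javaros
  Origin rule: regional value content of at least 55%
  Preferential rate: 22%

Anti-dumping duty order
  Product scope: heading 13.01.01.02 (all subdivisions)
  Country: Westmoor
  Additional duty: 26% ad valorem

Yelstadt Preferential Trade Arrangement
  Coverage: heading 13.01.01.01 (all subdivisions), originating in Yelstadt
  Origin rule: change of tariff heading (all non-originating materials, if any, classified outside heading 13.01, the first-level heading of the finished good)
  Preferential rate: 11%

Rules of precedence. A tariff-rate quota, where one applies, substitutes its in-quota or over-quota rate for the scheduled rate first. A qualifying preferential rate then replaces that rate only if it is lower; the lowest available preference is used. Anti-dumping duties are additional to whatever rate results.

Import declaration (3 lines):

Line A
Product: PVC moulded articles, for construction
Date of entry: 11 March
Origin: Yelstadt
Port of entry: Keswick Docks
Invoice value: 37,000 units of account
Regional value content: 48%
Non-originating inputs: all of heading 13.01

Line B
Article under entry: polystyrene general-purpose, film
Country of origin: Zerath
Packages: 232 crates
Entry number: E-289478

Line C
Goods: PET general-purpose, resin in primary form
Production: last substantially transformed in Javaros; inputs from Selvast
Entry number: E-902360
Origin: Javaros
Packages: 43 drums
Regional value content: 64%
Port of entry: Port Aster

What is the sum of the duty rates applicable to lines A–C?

Line A: PVC → 13.03; moulded articles → 13.03.02; for construction → 13.03.02.01. Scheduled 33%. Yelstadt agreement on 13.03.02: RVC ≥ 45% → 7% available; Yelstadt agreement on 13.01.01.01: 13.03.02.01 not covered; preferential 7%. → 7%.
Line B: polystyrene → 13.01; film → 13.01.02; general-purpose → 13.01.02.02. Scheduled 21%. No special measure applies. → 21%.
Line C: PET → 13.02; resin in primary form → 13.02.01; general-purpose → 13.02.01.01. Scheduled 3%. Javaros agreement on 13.03.01.02: 13.02.01.01 not covered; Javaros agreement on 13.02.02.02: 13.02.01.01 not covered; anti-dumping (Javaros, 13.02): +11%; total 3% + 11% = 14%. → 14%.
Sum: 7% + 21% + 14% = 42%.

42%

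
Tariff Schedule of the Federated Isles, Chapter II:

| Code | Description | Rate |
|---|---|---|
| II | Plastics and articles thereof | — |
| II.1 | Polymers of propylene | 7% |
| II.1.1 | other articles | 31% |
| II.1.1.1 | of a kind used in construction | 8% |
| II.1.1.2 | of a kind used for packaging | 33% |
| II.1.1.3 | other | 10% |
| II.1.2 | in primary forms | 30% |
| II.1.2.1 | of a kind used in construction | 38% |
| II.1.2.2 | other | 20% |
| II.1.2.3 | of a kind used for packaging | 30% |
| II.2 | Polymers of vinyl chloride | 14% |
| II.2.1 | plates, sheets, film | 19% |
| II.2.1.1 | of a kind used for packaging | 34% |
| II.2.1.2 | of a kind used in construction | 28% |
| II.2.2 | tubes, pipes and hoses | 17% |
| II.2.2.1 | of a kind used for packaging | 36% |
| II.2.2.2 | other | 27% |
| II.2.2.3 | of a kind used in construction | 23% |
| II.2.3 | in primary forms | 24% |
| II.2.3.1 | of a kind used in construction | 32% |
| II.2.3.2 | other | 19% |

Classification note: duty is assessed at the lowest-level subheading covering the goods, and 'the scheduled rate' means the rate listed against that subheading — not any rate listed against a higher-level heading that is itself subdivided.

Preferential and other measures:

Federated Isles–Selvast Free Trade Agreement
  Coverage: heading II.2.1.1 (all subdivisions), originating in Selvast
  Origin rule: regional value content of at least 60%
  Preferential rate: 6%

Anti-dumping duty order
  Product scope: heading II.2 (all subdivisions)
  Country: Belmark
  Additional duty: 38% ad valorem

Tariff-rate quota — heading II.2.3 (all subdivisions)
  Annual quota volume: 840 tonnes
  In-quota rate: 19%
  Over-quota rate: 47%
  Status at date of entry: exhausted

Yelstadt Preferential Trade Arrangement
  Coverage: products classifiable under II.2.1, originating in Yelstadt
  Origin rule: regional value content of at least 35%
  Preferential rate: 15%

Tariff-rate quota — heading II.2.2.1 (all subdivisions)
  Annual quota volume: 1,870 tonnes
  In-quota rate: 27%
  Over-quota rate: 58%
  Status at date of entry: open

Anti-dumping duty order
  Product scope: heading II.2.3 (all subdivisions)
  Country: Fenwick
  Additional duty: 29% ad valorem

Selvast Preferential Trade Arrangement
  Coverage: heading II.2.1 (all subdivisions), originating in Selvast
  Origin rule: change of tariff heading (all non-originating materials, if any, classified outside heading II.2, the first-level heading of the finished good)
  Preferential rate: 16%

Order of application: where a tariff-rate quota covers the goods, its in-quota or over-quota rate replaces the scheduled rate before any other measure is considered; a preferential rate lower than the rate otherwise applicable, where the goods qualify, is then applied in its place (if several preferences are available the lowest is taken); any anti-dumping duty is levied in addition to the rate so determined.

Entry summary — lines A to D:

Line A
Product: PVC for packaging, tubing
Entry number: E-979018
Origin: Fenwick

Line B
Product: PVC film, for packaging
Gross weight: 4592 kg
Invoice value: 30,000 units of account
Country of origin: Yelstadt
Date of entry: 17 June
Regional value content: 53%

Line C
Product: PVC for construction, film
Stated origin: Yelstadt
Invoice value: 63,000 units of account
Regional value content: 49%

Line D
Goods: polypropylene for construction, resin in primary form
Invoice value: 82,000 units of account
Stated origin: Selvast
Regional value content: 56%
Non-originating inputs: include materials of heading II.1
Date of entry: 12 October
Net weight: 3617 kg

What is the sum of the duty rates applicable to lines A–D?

95%

Line A: PVC → II.2; tubing → II.2.2; for packaging → II.2.2.1. Scheduled 36%. quota on II.2.2.1 open → in-quota 27%. → 27%.
Line B: PVC → II.2; film → II.2.1; for packaging → II.2.1.1. Scheduled 34%. Yelstadt agreement on II.2.1: RVC ≥ 35% → 15% available; preferential 15%. → 15%.
Line C: PVC → II.2; film → II.2.1; for construction → II.2.1.2. Scheduled 28%. Yelstadt agreement on II.2.1: RVC ≥ 35% → 15% available; preferential 15%. → 15%.
Line D: polypropylene → II.1; resin in primary form → II.1.2; for construction → II.1.2.1. Scheduled 38%. Selvast agreement on II.2.1.1: II.1.2.1 not covered; Selvast agreement on II.2.1: II.1.2.1 not covered. → 38%.
Sum: 27% + 15% + 15% + 38% = 95%.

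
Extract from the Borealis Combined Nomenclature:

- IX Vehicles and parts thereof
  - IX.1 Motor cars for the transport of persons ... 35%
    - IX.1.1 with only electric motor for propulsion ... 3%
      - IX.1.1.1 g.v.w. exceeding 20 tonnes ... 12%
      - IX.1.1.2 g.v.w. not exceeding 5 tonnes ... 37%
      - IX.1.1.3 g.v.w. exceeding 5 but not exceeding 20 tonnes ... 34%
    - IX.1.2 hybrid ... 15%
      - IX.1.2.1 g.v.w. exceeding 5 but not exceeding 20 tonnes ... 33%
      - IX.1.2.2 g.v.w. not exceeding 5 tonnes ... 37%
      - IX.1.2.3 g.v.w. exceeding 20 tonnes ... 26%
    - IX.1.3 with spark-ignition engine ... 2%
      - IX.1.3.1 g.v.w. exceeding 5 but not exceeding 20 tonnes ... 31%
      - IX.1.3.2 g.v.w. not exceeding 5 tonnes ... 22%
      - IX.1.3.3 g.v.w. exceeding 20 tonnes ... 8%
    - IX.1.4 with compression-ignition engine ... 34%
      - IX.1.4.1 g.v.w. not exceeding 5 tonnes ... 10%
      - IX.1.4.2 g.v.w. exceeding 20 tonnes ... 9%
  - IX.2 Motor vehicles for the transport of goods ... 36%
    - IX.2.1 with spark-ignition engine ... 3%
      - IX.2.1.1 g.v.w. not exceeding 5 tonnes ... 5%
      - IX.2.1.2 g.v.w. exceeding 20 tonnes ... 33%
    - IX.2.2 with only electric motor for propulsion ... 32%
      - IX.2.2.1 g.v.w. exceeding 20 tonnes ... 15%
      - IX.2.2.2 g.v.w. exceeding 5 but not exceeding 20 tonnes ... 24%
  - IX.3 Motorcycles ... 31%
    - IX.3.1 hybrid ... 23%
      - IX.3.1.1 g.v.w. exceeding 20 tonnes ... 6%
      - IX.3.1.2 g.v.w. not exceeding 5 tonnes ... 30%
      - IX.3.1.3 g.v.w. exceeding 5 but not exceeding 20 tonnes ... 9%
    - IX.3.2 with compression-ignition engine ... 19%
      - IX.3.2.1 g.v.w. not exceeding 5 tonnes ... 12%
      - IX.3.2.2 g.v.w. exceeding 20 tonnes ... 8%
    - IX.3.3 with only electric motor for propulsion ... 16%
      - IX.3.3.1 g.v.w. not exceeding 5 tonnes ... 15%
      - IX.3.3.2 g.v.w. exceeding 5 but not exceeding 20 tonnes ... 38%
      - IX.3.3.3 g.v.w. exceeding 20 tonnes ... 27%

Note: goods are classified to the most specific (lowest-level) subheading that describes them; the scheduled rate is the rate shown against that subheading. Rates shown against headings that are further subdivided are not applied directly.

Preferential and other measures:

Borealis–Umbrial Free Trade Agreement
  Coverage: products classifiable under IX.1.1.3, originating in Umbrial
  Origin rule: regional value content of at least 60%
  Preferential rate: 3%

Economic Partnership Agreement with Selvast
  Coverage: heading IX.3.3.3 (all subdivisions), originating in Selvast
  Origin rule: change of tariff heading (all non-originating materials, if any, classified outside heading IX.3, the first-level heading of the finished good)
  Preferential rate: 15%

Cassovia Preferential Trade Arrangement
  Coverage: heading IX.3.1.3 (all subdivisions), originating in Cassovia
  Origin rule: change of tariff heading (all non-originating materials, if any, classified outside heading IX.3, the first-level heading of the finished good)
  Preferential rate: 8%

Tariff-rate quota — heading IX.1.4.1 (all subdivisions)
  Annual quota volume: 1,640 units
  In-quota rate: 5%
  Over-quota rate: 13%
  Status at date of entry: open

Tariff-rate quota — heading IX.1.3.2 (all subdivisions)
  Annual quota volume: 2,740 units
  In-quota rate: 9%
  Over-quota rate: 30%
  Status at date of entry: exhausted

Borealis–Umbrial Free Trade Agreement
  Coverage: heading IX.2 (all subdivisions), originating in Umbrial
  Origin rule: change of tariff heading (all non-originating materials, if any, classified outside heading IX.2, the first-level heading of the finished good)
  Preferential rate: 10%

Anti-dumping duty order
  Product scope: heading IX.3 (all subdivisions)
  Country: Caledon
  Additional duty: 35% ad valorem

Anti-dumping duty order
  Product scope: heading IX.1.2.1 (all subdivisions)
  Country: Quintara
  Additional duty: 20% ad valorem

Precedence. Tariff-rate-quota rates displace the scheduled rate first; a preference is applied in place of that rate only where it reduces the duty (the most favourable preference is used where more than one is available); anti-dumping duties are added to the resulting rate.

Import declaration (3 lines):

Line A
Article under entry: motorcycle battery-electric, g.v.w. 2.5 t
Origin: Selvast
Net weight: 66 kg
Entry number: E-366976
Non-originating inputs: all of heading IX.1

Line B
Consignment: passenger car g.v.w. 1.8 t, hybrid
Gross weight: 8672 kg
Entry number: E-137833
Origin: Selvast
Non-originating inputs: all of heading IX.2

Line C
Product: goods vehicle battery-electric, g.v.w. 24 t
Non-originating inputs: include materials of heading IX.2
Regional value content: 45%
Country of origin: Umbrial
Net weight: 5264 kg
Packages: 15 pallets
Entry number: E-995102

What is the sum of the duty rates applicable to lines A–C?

67%

Line A: motorcycle → IX.3; battery-electric → IX.3.3; g.v.w. 2.5 t → IX.3.3.1. Scheduled 15%. Selvast agreement on IX.3.3.3: IX.3.3.1 not covered. → 15%.
Line B: passenger car → IX.1; hybrid → IX.1.2; g.v.w. 1.8 t → IX.1.2.2. Scheduled 37%. Selvast agreement on IX.3.3.3: IX.1.2.2 not covered. → 37%.
Line C: goods vehicle → IX.2; battery-electric → IX.2.2; g.v.w. 24 t → IX.2.2.1. Scheduled 15%. Umbrial agreement on IX.1.1.3: IX.2.2.1 not covered; Umbrial agreement on IX.2: CTH not met. → 15%.
Sum: 15% + 37% + 15% = 67%.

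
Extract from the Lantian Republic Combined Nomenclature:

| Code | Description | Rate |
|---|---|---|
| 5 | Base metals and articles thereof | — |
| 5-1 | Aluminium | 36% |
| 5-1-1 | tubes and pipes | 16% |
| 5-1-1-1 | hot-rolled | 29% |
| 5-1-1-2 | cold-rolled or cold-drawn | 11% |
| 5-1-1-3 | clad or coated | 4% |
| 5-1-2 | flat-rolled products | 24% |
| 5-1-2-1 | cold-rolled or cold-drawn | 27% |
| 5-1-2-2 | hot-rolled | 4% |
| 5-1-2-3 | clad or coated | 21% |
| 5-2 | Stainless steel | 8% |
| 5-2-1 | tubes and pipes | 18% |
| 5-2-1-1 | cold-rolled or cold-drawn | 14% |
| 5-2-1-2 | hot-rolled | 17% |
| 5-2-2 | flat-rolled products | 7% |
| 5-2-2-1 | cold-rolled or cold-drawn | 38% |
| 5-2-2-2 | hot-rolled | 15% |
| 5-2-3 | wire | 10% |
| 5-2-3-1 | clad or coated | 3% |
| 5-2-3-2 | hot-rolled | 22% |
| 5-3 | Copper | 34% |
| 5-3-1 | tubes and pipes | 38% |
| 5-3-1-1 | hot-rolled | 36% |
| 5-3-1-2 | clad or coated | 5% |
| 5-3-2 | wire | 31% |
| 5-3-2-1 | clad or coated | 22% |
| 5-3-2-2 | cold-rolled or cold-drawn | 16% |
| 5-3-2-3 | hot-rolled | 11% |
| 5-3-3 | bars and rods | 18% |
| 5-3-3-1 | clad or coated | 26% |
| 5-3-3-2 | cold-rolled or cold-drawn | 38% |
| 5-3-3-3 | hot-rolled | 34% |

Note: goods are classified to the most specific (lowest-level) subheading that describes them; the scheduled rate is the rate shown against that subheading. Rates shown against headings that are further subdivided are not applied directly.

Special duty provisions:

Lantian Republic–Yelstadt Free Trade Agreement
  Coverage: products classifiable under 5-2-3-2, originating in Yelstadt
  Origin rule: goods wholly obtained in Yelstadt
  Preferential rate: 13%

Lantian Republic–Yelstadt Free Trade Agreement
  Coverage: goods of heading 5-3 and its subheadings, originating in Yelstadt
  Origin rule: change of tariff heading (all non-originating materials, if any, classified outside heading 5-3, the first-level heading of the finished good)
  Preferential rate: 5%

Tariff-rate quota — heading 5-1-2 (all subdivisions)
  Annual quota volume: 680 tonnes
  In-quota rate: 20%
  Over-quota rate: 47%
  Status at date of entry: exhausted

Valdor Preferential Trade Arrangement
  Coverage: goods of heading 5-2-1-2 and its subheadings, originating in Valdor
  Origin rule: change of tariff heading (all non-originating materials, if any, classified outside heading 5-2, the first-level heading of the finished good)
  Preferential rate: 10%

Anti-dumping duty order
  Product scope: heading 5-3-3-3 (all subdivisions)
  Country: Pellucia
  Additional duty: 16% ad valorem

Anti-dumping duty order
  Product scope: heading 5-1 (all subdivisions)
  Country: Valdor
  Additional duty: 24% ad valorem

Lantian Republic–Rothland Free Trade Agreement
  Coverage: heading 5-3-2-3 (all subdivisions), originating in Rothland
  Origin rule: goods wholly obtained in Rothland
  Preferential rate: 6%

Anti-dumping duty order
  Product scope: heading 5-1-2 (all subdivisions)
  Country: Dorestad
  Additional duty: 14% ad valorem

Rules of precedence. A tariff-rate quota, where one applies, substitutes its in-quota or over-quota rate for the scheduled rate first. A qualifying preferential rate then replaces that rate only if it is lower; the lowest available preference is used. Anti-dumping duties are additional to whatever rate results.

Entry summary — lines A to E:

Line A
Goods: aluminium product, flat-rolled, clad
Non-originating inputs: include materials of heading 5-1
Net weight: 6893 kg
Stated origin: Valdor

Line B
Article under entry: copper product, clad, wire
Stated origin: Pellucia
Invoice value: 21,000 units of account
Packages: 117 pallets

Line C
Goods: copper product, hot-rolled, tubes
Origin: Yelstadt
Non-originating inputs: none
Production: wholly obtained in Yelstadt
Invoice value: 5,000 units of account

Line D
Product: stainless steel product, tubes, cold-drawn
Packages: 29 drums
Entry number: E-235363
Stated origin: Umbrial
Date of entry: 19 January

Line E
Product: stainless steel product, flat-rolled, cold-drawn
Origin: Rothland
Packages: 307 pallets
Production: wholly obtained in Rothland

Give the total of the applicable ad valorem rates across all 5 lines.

150%

Line A: aluminium → 5-1; flat-rolled → 5-1-2; clad → 5-1-2-3. Scheduled 21%. quota on 5-1-2 exhausted → over-quota 47%; Valdor agreement on 5-2-1-2: 5-1-2-3 not covered; anti-dumping (Valdor, 5-1): +24%; total 47% + 24% = 71%. → 71%.
Line B: copper → 5-3; wire → 5-3-2; clad → 5-3-2-1. Scheduled 22%. No special measure applies. → 22%.
Line C: copper → 5-3; tubes → 5-3-1; hot-rolled → 5-3-1-1. Scheduled 36%. Yelstadt agreement on 5-2-3-2: 5-3-1-1 not covered; Yelstadt agreement on 5-3: CTH met → 5% available; preferential 5%. → 5%.
Line D: stainless steel → 5-2; tubes → 5-2-1; cold-drawn → 5-2-1-1. Scheduled 14%. No special measure applies. → 14%.
Line E: stainless steel → 5-2; flat-rolled → 5-2-2; cold-drawn → 5-2-2-1. Scheduled 38%. Rothland agreement on 5-3-2-3: 5-2-2-1 not covered. → 38%.
Sum: 71% + 22% + 5% + 14% + 38% = 150%.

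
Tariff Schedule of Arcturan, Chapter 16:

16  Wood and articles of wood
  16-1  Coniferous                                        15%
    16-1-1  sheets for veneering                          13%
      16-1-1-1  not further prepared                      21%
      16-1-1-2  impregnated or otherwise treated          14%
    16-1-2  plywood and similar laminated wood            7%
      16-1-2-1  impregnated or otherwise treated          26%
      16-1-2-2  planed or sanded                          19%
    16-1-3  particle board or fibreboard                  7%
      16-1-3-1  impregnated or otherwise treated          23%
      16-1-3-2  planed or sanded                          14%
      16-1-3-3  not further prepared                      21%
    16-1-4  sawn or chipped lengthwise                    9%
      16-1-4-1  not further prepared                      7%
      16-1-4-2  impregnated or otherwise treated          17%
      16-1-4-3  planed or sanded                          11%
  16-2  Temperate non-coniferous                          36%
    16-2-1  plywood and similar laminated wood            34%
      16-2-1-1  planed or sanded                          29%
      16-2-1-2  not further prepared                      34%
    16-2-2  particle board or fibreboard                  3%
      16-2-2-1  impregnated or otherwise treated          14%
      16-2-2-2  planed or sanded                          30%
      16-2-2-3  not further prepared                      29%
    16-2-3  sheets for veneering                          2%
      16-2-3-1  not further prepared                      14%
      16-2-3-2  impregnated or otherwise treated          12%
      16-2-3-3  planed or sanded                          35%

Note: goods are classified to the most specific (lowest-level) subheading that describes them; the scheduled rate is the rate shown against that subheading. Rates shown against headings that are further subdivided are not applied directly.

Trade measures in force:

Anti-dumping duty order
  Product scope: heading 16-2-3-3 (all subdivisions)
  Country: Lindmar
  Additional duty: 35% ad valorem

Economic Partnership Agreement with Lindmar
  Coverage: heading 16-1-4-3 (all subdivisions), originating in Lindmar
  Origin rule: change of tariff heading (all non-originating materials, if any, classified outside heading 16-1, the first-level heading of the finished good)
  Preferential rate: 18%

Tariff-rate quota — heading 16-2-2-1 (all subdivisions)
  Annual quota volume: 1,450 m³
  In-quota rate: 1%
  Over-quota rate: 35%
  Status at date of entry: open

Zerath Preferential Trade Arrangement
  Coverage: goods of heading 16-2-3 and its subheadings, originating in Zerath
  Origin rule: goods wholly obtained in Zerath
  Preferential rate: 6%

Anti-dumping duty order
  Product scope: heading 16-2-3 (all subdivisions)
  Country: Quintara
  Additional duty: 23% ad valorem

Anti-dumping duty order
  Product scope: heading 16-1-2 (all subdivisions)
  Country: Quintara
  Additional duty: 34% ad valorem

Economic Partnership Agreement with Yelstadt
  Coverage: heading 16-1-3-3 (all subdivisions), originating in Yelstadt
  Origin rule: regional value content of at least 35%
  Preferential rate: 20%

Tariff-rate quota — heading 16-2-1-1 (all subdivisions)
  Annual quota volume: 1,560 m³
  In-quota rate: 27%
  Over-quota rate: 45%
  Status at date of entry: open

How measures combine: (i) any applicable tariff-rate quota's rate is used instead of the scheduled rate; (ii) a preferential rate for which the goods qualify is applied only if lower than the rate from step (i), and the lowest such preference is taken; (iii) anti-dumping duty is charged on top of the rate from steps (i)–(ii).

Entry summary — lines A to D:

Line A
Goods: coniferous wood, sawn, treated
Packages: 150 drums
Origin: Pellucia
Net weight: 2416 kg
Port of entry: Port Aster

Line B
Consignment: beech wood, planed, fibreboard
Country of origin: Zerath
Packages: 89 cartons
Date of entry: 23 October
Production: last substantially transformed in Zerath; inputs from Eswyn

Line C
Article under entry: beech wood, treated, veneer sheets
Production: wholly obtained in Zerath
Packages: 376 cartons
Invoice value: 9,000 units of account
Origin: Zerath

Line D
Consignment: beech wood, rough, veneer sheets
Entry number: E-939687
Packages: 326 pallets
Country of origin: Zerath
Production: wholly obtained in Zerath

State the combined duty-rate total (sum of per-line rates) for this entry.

Line A: coniferous → 16-1; sawn → 16-1-4; treated → 16-1-4-2. Scheduled 17%. No special measure applies. → 17%.
Line B: beech → 16-2; fibreboard → 16-2-2; planed → 16-2-2-2. Scheduled 30%. Zerath agreement on 16-2-3: 16-2-2-2 not covered. → 30%.
Line C: beech → 16-2; veneer sheets → 16-2-3; treated → 16-2-3-2. Scheduled 12%. Zerath agreement on 16-2-3: wholly obtained → 6% available; preferential 6%. → 6%.
Line D: beech → 16-2; veneer sheets → 16-2-3; rough → 16-2-3-1. Scheduled 14%. Zerath agreement on 16-2-3: wholly obtained → 6% available; preferential 6%. → 6%.
Sum: 17% + 30% + 6% + 6% = 59%.

59%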